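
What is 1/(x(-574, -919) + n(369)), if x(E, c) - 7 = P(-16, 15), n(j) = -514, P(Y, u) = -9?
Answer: -1/516 ≈ -0.0019380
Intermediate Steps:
x(E, c) = -2 (x(E, c) = 7 - 9 = -2)
1/(x(-574, -919) + n(369)) = 1/(-2 - 514) = 1/(-516) = -1/516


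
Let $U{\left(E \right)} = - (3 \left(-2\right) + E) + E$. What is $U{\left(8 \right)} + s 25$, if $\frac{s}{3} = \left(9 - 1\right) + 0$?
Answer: $606$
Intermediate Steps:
$U{\left(E \right)} = 6$ ($U{\left(E \right)} = - (-6 + E) + E = \left(6 - E\right) + E = 6$)
$s = 24$ ($s = 3 \left(\left(9 - 1\right) + 0\right) = 3 \left(8 + 0\right) = 3 \cdot 8 = 24$)
$U{\left(8 \right)} + s 25 = 6 + 24 \cdot 25 = 6 + 600 = 606$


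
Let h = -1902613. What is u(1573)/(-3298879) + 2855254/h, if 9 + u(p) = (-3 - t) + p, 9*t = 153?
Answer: -9422075094738/6276490070827 ≈ -1.5012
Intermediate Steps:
t = 17 (t = (⅑)*153 = 17)
u(p) = -29 + p (u(p) = -9 + ((-3 - 1*17) + p) = -9 + ((-3 - 17) + p) = -9 + (-20 + p) = -29 + p)
u(1573)/(-3298879) + 2855254/h = (-29 + 1573)/(-3298879) + 2855254/(-1902613) = 1544*(-1/3298879) + 2855254*(-1/1902613) = -1544/3298879 - 2855254/1902613 = -9422075094738/6276490070827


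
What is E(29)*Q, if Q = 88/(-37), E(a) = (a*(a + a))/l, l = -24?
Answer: 18502/111 ≈ 166.68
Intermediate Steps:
E(a) = -a**2/12 (E(a) = (a*(a + a))/(-24) = (a*(2*a))*(-1/24) = (2*a**2)*(-1/24) = -a**2/12)
Q = -88/37 (Q = 88*(-1/37) = -88/37 ≈ -2.3784)
E(29)*Q = -1/12*29**2*(-88/37) = -1/12*841*(-88/37) = -841/12*(-88/37) = 18502/111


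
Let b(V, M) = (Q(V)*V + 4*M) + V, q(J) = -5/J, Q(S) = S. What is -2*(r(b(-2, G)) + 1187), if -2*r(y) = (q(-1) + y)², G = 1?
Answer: -2253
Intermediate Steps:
b(V, M) = V + V² + 4*M (b(V, M) = (V*V + 4*M) + V = (V² + 4*M) + V = V + V² + 4*M)
r(y) = -(5 + y)²/2 (r(y) = -(-5/(-1) + y)²/2 = -(-5*(-1) + y)²/2 = -(5 + y)²/2)
-2*(r(b(-2, G)) + 1187) = -2*(-(5 + (-2 + (-2)² + 4*1))²/2 + 1187) = -2*(-(5 + (-2 + 4 + 4))²/2 + 1187) = -2*(-(5 + 6)²/2 + 1187) = -2*(-½*11² + 1187) = -2*(-½*121 + 1187) = -2*(-121/2 + 1187) = -2*2253/2 = -2253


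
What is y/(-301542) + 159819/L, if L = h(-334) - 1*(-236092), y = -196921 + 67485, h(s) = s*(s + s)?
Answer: 17938278307/23078215428 ≈ 0.77728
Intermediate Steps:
h(s) = 2*s**2 (h(s) = s*(2*s) = 2*s**2)
y = -129436
L = 459204 (L = 2*(-334)**2 - 1*(-236092) = 2*111556 + 236092 = 223112 + 236092 = 459204)
y/(-301542) + 159819/L = -129436/(-301542) + 159819/459204 = -129436*(-1/301542) + 159819*(1/459204) = 64718/150771 + 53273/153068 = 17938278307/23078215428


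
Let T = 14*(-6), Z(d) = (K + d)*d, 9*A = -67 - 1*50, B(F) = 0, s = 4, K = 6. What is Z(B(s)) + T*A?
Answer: 1092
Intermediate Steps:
A = -13 (A = (-67 - 1*50)/9 = (-67 - 50)/9 = (⅑)*(-117) = -13)
Z(d) = d*(6 + d) (Z(d) = (6 + d)*d = d*(6 + d))
T = -84
Z(B(s)) + T*A = 0*(6 + 0) - 84*(-13) = 0*6 + 1092 = 0 + 1092 = 1092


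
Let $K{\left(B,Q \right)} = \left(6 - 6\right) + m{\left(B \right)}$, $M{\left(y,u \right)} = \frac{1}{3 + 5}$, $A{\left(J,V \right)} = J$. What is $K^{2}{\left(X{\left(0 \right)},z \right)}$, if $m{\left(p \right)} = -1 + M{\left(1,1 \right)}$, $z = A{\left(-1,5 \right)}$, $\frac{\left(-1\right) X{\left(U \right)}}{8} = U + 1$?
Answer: $\frac{49}{64} \approx 0.76563$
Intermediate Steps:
$X{\left(U \right)} = -8 - 8 U$ ($X{\left(U \right)} = - 8 \left(U + 1\right) = - 8 \left(1 + U\right) = -8 - 8 U$)
$M{\left(y,u \right)} = \frac{1}{8}$
$z = -1$
$m{\left(p \right)} = - \frac{7}{8}$ ($m{\left(p \right)} = -1 + \frac{1}{8} = - \frac{7}{8}$)
$K{\left(B,Q \right)} = - \frac{7}{8}$ ($K{\left(B,Q \right)} = \left(6 - 6\right) - \frac{7}{8} = 0 - \frac{7}{8} = - \frac{7}{8}$)
$K^{2}{\left(X{\left(0 \right)},z \right)} = \left(- \frac{7}{8}\right)^{2} = \frac{49}{64}$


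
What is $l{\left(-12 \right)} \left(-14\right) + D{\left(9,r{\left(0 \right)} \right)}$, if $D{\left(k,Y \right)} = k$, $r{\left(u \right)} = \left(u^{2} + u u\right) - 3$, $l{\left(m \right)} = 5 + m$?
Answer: $107$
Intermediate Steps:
$r{\left(u \right)} = -3 + 2 u^{2}$ ($r{\left(u \right)} = \left(u^{2} + u^{2}\right) - 3 = 2 u^{2} - 3 = -3 + 2 u^{2}$)
$l{\left(-12 \right)} \left(-14\right) + D{\left(9,r{\left(0 \right)} \right)} = \left(5 - 12\right) \left(-14\right) + 9 = \left(-7\right) \left(-14\right) + 9 = 98 + 9 = 107$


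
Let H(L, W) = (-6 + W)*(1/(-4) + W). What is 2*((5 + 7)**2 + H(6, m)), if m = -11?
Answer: 1341/2 ≈ 670.50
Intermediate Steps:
H(L, W) = (-6 + W)*(-1/4 + W)
2*((5 + 7)**2 + H(6, m)) = 2*((5 + 7)**2 + (3/2 + (-11)**2 - 25/4*(-11))) = 2*(12**2 + (3/2 + 121 + 275/4)) = 2*(144 + 765/4) = 2*(1341/4) = 1341/2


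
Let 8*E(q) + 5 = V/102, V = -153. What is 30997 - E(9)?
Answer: 495965/16 ≈ 30998.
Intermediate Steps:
E(q) = -13/16 (E(q) = -5/8 + (-153/102)/8 = -5/8 + (-153*1/102)/8 = -5/8 + (⅛)*(-3/2) = -5/8 - 3/16 = -13/16)
30997 - E(9) = 30997 - 1*(-13/16) = 30997 + 13/16 = 495965/16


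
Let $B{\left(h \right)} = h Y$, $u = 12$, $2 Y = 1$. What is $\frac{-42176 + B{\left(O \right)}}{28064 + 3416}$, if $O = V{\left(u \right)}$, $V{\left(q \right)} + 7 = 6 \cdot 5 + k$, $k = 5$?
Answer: $- \frac{21081}{15740} \approx -1.3393$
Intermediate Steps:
$Y = \frac{1}{2}$ ($Y = \frac{1}{2} \cdot 1 = \frac{1}{2} \approx 0.5$)
$V{\left(q \right)} = 28$ ($V{\left(q \right)} = -7 + \left(6 \cdot 5 + 5\right) = -7 + \left(30 + 5\right) = -7 + 35 = 28$)
$O = 28$
$B{\left(h \right)} = \frac{h}{2}$ ($B{\left(h \right)} = h \frac{1}{2} = \frac{h}{2}$)
$\frac{-42176 + B{\left(O \right)}}{28064 + 3416} = \frac{-42176 + \frac{1}{2} \cdot 28}{28064 + 3416} = \frac{-42176 + 14}{31480} = \left(-42162\right) \frac{1}{31480} = - \frac{21081}{15740}$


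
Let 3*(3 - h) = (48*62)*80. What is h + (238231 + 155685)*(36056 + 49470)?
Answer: 33689980459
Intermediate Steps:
h = -79357 (h = 3 - 48*62*80/3 = 3 - 992*80 = 3 - 1/3*238080 = 3 - 79360 = -79357)
h + (238231 + 155685)*(36056 + 49470) = -79357 + (238231 + 155685)*(36056 + 49470) = -79357 + 393916*85526 = -79357 + 33690059816 = 33689980459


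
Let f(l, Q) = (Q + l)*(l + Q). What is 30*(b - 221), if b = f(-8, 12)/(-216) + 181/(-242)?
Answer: -7246925/1089 ≈ -6654.7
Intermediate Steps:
f(l, Q) = (Q + l)**2 (f(l, Q) = (Q + l)*(Q + l) = (Q + l)**2)
b = -5371/6534 (b = (12 - 8)**2/(-216) + 181/(-242) = 4**2*(-1/216) + 181*(-1/242) = 16*(-1/216) - 181/242 = -2/27 - 181/242 = -5371/6534 ≈ -0.82201)
30*(b - 221) = 30*(-5371/6534 - 221) = 30*(-1449385/6534) = -7246925/1089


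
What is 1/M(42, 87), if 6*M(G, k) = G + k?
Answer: 2/43 ≈ 0.046512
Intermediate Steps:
M(G, k) = G/6 + k/6 (M(G, k) = (G + k)/6 = G/6 + k/6)
1/M(42, 87) = 1/((⅙)*42 + (⅙)*87) = 1/(7 + 29/2) = 1/(43/2) = 2/43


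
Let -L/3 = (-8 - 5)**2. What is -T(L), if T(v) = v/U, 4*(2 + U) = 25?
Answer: 2028/17 ≈ 119.29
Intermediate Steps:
U = 17/4 (U = -2 + (1/4)*25 = -2 + 25/4 = 17/4 ≈ 4.2500)
L = -507 (L = -3*(-8 - 5)**2 = -3*(-13)**2 = -3*169 = -507)
T(v) = 4*v/17 (T(v) = v/(17/4) = v*(4/17) = 4*v/17)
-T(L) = -4*(-507)/17 = -1*(-2028/17) = 2028/17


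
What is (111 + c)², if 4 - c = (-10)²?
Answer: 225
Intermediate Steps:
c = -96 (c = 4 - 1*(-10)² = 4 - 1*100 = 4 - 100 = -96)
(111 + c)² = (111 - 96)² = 15² = 225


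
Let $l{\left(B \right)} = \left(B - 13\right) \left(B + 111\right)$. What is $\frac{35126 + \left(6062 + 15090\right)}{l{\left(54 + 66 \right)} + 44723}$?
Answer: $\frac{28139}{34720} \approx 0.81046$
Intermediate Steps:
$l{\left(B \right)} = \left(-13 + B\right) \left(111 + B\right)$
$\frac{35126 + \left(6062 + 15090\right)}{l{\left(54 + 66 \right)} + 44723} = \frac{35126 + \left(6062 + 15090\right)}{\left(-1443 + \left(54 + 66\right)^{2} + 98 \left(54 + 66\right)\right) + 44723} = \frac{35126 + 21152}{\left(-1443 + 120^{2} + 98 \cdot 120\right) + 44723} = \frac{56278}{\left(-1443 + 14400 + 11760\right) + 44723} = \frac{56278}{24717 + 44723} = \frac{56278}{69440} = 56278 \cdot \frac{1}{69440} = \frac{28139}{34720}$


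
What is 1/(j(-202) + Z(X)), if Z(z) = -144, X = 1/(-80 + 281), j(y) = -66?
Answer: -1/210 ≈ -0.0047619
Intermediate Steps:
X = 1/201 ≈ 0.0049751
1/(j(-202) + Z(X)) = 1/(-66 - 144) = 1/(-210) = -1/210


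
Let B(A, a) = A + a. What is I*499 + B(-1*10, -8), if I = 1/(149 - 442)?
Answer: -5773/293 ≈ -19.703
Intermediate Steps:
I = -1/293 (I = 1/(-293) = -1/293 ≈ -0.0034130)
I*499 + B(-1*10, -8) = -1/293*499 + (-1*10 - 8) = -499/293 + (-10 - 8) = -499/293 - 18 = -5773/293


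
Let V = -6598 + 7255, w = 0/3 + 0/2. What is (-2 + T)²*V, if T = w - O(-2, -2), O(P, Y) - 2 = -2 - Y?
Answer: 10512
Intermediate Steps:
O(P, Y) = -Y (O(P, Y) = 2 + (-2 - Y) = -Y)
w = 0 (w = 0*(⅓) + 0*(½) = 0 + 0 = 0)
T = -2 (T = 0 - (-1)*(-2) = 0 - 1*2 = 0 - 2 = -2)
V = 657
(-2 + T)²*V = (-2 - 2)²*657 = (-4)²*657 = 16*657 = 10512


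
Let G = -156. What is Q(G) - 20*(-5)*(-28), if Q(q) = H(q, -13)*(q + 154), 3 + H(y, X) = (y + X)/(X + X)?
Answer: -2807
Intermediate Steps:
H(y, X) = -3 + (X + y)/(2*X) (H(y, X) = -3 + (y + X)/(X + X) = -3 + (X + y)/((2*X)) = -3 + (X + y)*(1/(2*X)) = -3 + (X + y)/(2*X))
Q(q) = (154 + q)*(-5/2 - q/26) (Q(q) = ((½)*(q - 5*(-13))/(-13))*(q + 154) = ((½)*(-1/13)*(q + 65))*(154 + q) = ((½)*(-1/13)*(65 + q))*(154 + q) = (-5/2 - q/26)*(154 + q) = (154 + q)*(-5/2 - q/26))
Q(G) - 20*(-5)*(-28) = -(65 - 156)*(154 - 156)/26 - 20*(-5)*(-28) = -1/26*(-91)*(-2) - (-100)*(-28) = -7 - 1*2800 = -7 - 2800 = -2807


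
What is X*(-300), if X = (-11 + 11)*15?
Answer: 0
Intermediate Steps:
X = 0 (X = 0*15 = 0)
X*(-300) = 0*(-300) = 0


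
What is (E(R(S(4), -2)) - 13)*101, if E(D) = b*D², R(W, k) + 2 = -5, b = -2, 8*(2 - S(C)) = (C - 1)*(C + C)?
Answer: -11211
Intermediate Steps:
S(C) = 2 - C*(-1 + C)/4 (S(C) = 2 - (C - 1)*(C + C)/8 = 2 - (-1 + C)*2*C/8 = 2 - C*(-1 + C)/4)
R(W, k) = -7 (R(W, k) = -2 - 5 = -7)
E(D) = -2*D²
(E(R(S(4), -2)) - 13)*101 = (-2*(-7)² - 13)*101 = (-2*49 - 13)*101 = (-98 - 13)*101 = -111*101 = -11211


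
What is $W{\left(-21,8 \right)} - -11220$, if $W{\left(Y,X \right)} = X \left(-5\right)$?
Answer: $11180$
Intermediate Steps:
$W{\left(Y,X \right)} = - 5 X$
$W{\left(-21,8 \right)} - -11220 = \left(-5\right) 8 - -11220 = -40 + 11220 = 11180$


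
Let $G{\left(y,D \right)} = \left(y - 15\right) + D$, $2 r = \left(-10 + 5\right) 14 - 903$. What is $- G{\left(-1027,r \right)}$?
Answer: $\frac{3057}{2} \approx 1528.5$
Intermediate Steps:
$r = - \frac{973}{2}$ ($r = \frac{\left(-10 + 5\right) 14 - 903}{2} = \frac{\left(-5\right) 14 - 903}{2} = \frac{-70 - 903}{2} = \frac{1}{2} \left(-973\right) = - \frac{973}{2} \approx -486.5$)
$G{\left(y,D \right)} = -15 + D + y$ ($G{\left(y,D \right)} = \left(-15 + y\right) + D = -15 + D + y$)
$- G{\left(-1027,r \right)} = - (-15 - \frac{973}{2} - 1027) = \left(-1\right) \left(- \frac{3057}{2}\right) = \frac{3057}{2}$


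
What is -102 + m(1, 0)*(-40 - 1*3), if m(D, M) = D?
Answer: -145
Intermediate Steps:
-102 + m(1, 0)*(-40 - 1*3) = -102 + 1*(-40 - 1*3) = -102 + 1*(-40 - 3) = -102 + 1*(-43) = -102 - 43 = -145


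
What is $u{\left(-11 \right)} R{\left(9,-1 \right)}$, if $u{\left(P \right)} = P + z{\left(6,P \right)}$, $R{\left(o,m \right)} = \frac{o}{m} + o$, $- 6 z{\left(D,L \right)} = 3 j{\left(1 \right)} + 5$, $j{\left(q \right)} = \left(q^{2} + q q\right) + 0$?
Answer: $0$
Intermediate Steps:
$j{\left(q \right)} = 2 q^{2}$ ($j{\left(q \right)} = \left(q^{2} + q^{2}\right) + 0 = 2 q^{2} + 0 = 2 q^{2}$)
$z{\left(D,L \right)} = - \frac{11}{6}$ ($z{\left(D,L \right)} = - \frac{3 \cdot 2 \cdot 1^{2} + 5}{6} = - \frac{3 \cdot 2 \cdot 1 + 5}{6} = - \frac{3 \cdot 2 + 5}{6} = - \frac{6 + 5}{6} = \left(- \frac{1}{6}\right) 11 = - \frac{11}{6}$)
$R{\left(o,m \right)} = o + \frac{o}{m}$
$u{\left(P \right)} = - \frac{11}{6} + P$ ($u{\left(P \right)} = P - \frac{11}{6} = - \frac{11}{6} + P$)
$u{\left(-11 \right)} R{\left(9,-1 \right)} = \left(- \frac{11}{6} - 11\right) \left(9 + \frac{9}{-1}\right) = - \frac{77 \left(9 + 9 \left(-1\right)\right)}{6} = - \frac{77 \left(9 - 9\right)}{6} = \left(- \frac{77}{6}\right) 0 = 0$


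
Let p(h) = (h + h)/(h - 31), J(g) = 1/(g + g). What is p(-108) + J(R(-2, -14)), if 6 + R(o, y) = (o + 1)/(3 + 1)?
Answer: 5122/3475 ≈ 1.4740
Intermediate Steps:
R(o, y) = -23/4 + o/4 (R(o, y) = -6 + (o + 1)/(3 + 1) = -6 + (1 + o)/4 = -6 + (1 + o)*(¼) = -6 + (¼ + o/4) = -23/4 + o/4)
J(g) = 1/(2*g)
p(h) = 2*h/(-31 + h) (p(h) = (2*h)/(-31 + h) = 2*h/(-31 + h))
p(-108) + J(R(-2, -14)) = 2*(-108)/(-31 - 108) + 1/(2*(-23/4 + (¼)*(-2))) = 2*(-108)/(-139) + 1/(2*(-23/4 - ½)) = 2*(-108)*(-1/139) + 1/(2*(-25/4)) = 216/139 + (½)*(-4/25) = 216/139 - 2/25 = 5122/3475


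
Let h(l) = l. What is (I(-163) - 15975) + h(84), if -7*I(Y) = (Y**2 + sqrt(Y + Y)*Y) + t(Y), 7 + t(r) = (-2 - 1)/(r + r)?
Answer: -44922477/2282 + 163*I*sqrt(326)/7 ≈ -19686.0 + 420.43*I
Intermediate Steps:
t(r) = -7 - 3/(2*r) (t(r) = -7 + (-2 - 1)/(r + r) = -7 - 3*1/(2*r) = -7 - 3/(2*r))
I(Y) = 1 - Y**2/7 + 3/(14*Y) - sqrt(2)*Y**(3/2)/7 (I(Y) = -((Y**2 + sqrt(Y + Y)*Y) + (-7 - 3/(2*Y)))/7 = -((Y**2 + sqrt(2*Y)*Y) + (-7 - 3/(2*Y)))/7 = -((Y**2 + (sqrt(2)*sqrt(Y))*Y) + (-7 - 3/(2*Y)))/7 = -((Y**2 + sqrt(2)*Y**(3/2)) + (-7 - 3/(2*Y)))/7 = -(-7 + Y**2 - 3/(2*Y) + sqrt(2)*Y**(3/2))/7 = 1 - Y**2/7 + 3/(14*Y) - sqrt(2)*Y**(3/2)/7)
(I(-163) - 15975) + h(84) = ((3/14 - 163 - 1/7*(-163)**3 - sqrt(2)*(-163)**(5/2)/7)/(-163) - 15975) + 84 = (-(3/14 - 163 - 1/7*(-4330747) - sqrt(2)*26569*I*sqrt(163)/7)/163 - 15975) + 84 = (-(3/14 - 163 + 4330747/7 - 26569*I*sqrt(326)/7)/163 - 15975) + 84 = (-(8659215/14 - 26569*I*sqrt(326)/7)/163 - 15975) + 84 = ((-8659215/2282 + 163*I*sqrt(326)/7) - 15975) + 84 = (-45114165/2282 + 163*I*sqrt(326)/7) + 84 = -44922477/2282 + 163*I*sqrt(326)/7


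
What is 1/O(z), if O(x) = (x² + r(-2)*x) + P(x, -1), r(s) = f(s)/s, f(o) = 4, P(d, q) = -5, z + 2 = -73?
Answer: 1/5770 ≈ 0.00017331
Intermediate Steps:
z = -75 (z = -2 - 73 = -75)
r(s) = 4/s
O(x) = -5 + x² - 2*x (O(x) = (x² + (4/(-2))*x) - 5 = (x² + (4*(-½))*x) - 5 = (x² - 2*x) - 5 = -5 + x² - 2*x)
1/O(z) = 1/(-5 + (-75)² - 2*(-75)) = 1/(-5 + 5625 + 150) = 1/5770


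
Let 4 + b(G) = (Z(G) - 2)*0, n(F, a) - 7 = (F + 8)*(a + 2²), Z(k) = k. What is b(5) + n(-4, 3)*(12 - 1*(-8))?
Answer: 696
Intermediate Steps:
n(F, a) = 7 + (4 + a)*(8 + F) (n(F, a) = 7 + (F + 8)*(a + 2²) = 7 + (8 + F)*(a + 4) = 7 + (8 + F)*(4 + a) = 7 + (4 + a)*(8 + F))
b(G) = -4 (b(G) = -4 + (G - 2)*0 = -4 + (-2 + G)*0 = -4 + 0 = -4)
b(5) + n(-4, 3)*(12 - 1*(-8)) = -4 + (39 + 4*(-4) + 8*3 - 4*3)*(12 - 1*(-8)) = -4 + (39 - 16 + 24 - 12)*(12 + 8) = -4 + 35*20 = -4 + 700 = 696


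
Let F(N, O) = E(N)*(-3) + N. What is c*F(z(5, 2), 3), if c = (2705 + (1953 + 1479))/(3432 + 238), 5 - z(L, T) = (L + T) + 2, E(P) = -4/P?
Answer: -42959/3670 ≈ -11.705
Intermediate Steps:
z(L, T) = 3 - L - T (z(L, T) = 5 - ((L + T) + 2) = 5 - (2 + L + T) = 5 + (-2 - L - T) = 3 - L - T)
F(N, O) = N + 12/N (F(N, O) = -4/N*(-3) + N = 12/N + N = N + 12/N)
c = 6137/3670 (c = (2705 + 3432)/3670 = 6137*(1/3670) = 6137/3670 ≈ 1.6722)
c*F(z(5, 2), 3) = 6137*((3 - 1*5 - 1*2) + 12/(3 - 1*5 - 1*2))/3670 = 6137*((3 - 5 - 2) + 12/(3 - 5 - 2))/3670 = 6137*(-4 + 12/(-4))/3670 = 6137*(-4 + 12*(-1/4))/3670 = 6137*(-4 - 3)/3670 = (6137/3670)*(-7) = -42959/3670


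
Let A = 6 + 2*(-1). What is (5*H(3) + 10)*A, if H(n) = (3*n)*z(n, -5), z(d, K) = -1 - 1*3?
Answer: -680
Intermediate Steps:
z(d, K) = -4 (z(d, K) = -1 - 3 = -4)
H(n) = -12*n (H(n) = (3*n)*(-4) = -12*n)
A = 4 (A = 6 - 2 = 4)
(5*H(3) + 10)*A = (5*(-12*3) + 10)*4 = (5*(-36) + 10)*4 = (-180 + 10)*4 = -170*4 = -680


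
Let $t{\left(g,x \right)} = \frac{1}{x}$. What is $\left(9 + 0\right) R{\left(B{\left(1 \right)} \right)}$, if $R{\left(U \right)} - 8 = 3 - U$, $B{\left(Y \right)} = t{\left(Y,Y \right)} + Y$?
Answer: $81$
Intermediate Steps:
$B{\left(Y \right)} = Y + \frac{1}{Y}$ ($B{\left(Y \right)} = \frac{1}{Y} + Y = Y + \frac{1}{Y}$)
$R{\left(U \right)} = 11 - U$ ($R{\left(U \right)} = 8 - \left(-3 + U\right) = 11 - U$)
$\left(9 + 0\right) R{\left(B{\left(1 \right)} \right)} = \left(9 + 0\right) \left(11 - \left(1 + 1^{-1}\right)\right) = 9 \left(11 - \left(1 + 1\right)\right) = 9 \left(11 - 2\right) = 9 \cdot 9 = 81$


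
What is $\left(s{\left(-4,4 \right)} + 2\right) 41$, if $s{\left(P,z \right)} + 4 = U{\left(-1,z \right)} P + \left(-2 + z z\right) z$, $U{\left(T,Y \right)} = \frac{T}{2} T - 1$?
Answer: $2296$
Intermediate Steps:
$U{\left(T,Y \right)} = -1 + \frac{T^{2}}{2}$ ($U{\left(T,Y \right)} = T \frac{1}{2} T - 1 = \frac{T}{2} T - 1 = \frac{T^{2}}{2} - 1 = -1 + \frac{T^{2}}{2}$)
$s{\left(P,z \right)} = -4 - \frac{P}{2} + z \left(-2 + z^{2}\right)$ ($s{\left(P,z \right)} = -4 + \left(\left(-1 + \frac{\left(-1\right)^{2}}{2}\right) P + \left(-2 + z z\right) z\right) = -4 + \left(\left(-1 + \frac{1}{2} \cdot 1\right) P + \left(-2 + z^{2}\right) z\right) = -4 + \left(\left(-1 + \frac{1}{2}\right) P + z \left(-2 + z^{2}\right)\right) = -4 - \left(\frac{P}{2} - z \left(-2 + z^{2}\right)\right) = -4 - \frac{P}{2} + z \left(-2 + z^{2}\right)$)
$\left(s{\left(-4,4 \right)} + 2\right) 41 = \left(\left(-4 + 4^{3} - 8 - -2\right) + 2\right) 41 = \left(\left(-4 + 64 - 8 + 2\right) + 2\right) 41 = \left(54 + 2\right) 41 = 56 \cdot 41 = 2296$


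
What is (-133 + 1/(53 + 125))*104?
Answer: -1230996/89 ≈ -13831.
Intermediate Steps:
(-133 + 1/(53 + 125))*104 = (-133 + 1/178)*104 = -23673/178*104 = -1230996/89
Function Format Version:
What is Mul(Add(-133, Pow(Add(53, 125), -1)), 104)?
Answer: Rational(-1230996, 89) ≈ -13831.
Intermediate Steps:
Mul(Add(-133, Pow(Add(53, 125), -1)), 104) = Mul(Add(-133, Pow(178, -1)), 104) = Mul(Add(-133, Rational(1, 178)), 104) = Mul(Rational(-23673, 178), 104) = Rational(-1230996, 89)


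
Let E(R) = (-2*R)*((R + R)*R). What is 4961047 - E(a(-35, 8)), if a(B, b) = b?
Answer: 4963095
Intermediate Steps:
E(R) = -4*R³ (E(R) = (-2*R)*((2*R)*R) = (-2*R)*(2*R²) = -4*R³)
4961047 - E(a(-35, 8)) = 4961047 - (-4)*8³ = 4961047 - (-4)*512 = 4961047 - 1*(-2048) = 4961047 + 2048 = 4963095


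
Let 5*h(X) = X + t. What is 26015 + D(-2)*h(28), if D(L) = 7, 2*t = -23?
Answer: 260381/10 ≈ 26038.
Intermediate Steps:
t = -23/2 (t = (½)*(-23) = -23/2 ≈ -11.500)
h(X) = -23/10 + X/5 (h(X) = (X - 23/2)/5 = (-23/2 + X)/5 = -23/10 + X/5)
26015 + D(-2)*h(28) = 26015 + 7*(-23/10 + (⅕)*28) = 26015 + 7*(-23/10 + 28/5) = 26015 + 7*(33/10) = 26015 + 231/10 = 260381/10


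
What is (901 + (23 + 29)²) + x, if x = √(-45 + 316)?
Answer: 3605 + √271 ≈ 3621.5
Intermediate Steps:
x = √271 ≈ 16.462
(901 + (23 + 29)²) + x = (901 + (23 + 29)²) + √271 = (901 + 52²) + √271 = (901 + 2704) + √271 = 3605 + √271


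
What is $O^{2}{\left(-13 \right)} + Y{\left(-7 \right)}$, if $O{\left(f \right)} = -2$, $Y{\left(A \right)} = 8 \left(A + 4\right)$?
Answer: $-20$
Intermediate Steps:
$Y{\left(A \right)} = 32 + 8 A$ ($Y{\left(A \right)} = 8 \left(4 + A\right) = 32 + 8 A$)
$O^{2}{\left(-13 \right)} + Y{\left(-7 \right)} = \left(-2\right)^{2} + \left(32 + 8 \left(-7\right)\right) = 4 + \left(32 - 56\right) = 4 - 24 = -20$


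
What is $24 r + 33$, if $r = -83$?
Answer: $-1959$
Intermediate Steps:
$24 r + 33 = 24 \left(-83\right) + 33 = -1992 + 33 = -1959$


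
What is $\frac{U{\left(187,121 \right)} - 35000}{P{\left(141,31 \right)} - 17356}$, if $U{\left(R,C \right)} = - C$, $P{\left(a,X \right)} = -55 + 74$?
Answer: $\frac{11707}{5779} \approx 2.0258$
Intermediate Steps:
$P{\left(a,X \right)} = 19$
$\frac{U{\left(187,121 \right)} - 35000}{P{\left(141,31 \right)} - 17356} = \frac{\left(-1\right) 121 - 35000}{19 - 17356} = \frac{-121 - 35000}{-17337} = \left(-35121\right) \left(- \frac{1}{17337}\right) = \frac{11707}{5779}$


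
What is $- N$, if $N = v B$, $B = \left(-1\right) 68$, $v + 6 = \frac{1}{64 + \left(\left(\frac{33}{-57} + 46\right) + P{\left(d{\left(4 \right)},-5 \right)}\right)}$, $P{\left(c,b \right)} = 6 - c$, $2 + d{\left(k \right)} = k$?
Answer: $- \frac{877948}{2155} \approx -407.4$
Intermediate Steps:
$d{\left(k \right)} = -2 + k$
$v = - \frac{12911}{2155}$ ($v = -6 + \frac{1}{64 + \left(\left(\frac{33}{-57} + 46\right) + \left(6 - \left(-2 + 4\right)\right)\right)} = -6 + \frac{1}{64 + \left(\left(33 \left(- \frac{1}{57}\right) + 46\right) + \left(6 - 2\right)\right)} = -6 + \frac{1}{64 + \left(\left(- \frac{11}{19} + 46\right) + \left(6 - 2\right)\right)} = -6 + \frac{1}{64 + \left(\frac{863}{19} + 4\right)} = -6 + \frac{1}{64 + \frac{939}{19}} = -6 + \frac{1}{\frac{2155}{19}} = -6 + \frac{19}{2155} = - \frac{12911}{2155} \approx -5.9912$)
$B = -68$
$N = \frac{877948}{2155}$ ($N = \left(- \frac{12911}{2155}\right) \left(-68\right) = \frac{877948}{2155} \approx 407.4$)
$- N = \left(-1\right) \frac{877948}{2155} = - \frac{877948}{2155}$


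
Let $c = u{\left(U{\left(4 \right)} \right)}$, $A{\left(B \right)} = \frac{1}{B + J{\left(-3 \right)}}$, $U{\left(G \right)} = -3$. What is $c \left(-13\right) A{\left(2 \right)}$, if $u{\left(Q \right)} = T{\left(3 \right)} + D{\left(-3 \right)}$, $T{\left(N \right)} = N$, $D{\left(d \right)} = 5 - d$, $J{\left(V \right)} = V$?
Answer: $143$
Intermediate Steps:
$A{\left(B \right)} = \frac{1}{-3 + B}$ ($A{\left(B \right)} = \frac{1}{B - 3} = \frac{1}{-3 + B}$)
$u{\left(Q \right)} = 11$ ($u{\left(Q \right)} = 3 + \left(5 - -3\right) = 3 + \left(5 + 3\right) = 3 + 8 = 11$)
$c = 11$
$c \left(-13\right) A{\left(2 \right)} = \frac{11 \left(-13\right)}{-3 + 2} = - \frac{143}{-1} = \left(-143\right) \left(-1\right) = 143$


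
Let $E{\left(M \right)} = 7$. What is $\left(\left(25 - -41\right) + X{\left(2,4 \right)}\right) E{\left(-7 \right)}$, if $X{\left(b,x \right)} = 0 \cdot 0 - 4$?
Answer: $434$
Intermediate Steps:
$X{\left(b,x \right)} = -4$ ($X{\left(b,x \right)} = 0 - 4 = -4$)
$\left(\left(25 - -41\right) + X{\left(2,4 \right)}\right) E{\left(-7 \right)} = \left(\left(25 - -41\right) - 4\right) 7 = \left(\left(25 + 41\right) - 4\right) 7 = \left(66 - 4\right) 7 = 62 \cdot 7 = 434$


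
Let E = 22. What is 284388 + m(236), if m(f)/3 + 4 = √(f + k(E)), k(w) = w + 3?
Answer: 284376 + 9*√29 ≈ 2.8442e+5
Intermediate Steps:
k(w) = 3 + w
m(f) = -12 + 3*√(25 + f) (m(f) = -12 + 3*√(f + (3 + 22)) = -12 + 3*√(f + 25) = -12 + 3*√(25 + f))
284388 + m(236) = 284388 + (-12 + 3*√(25 + 236)) = 284388 + (-12 + 3*√261) = 284388 + (-12 + 3*(3*√29)) = 284388 + (-12 + 9*√29) = 284376 + 9*√29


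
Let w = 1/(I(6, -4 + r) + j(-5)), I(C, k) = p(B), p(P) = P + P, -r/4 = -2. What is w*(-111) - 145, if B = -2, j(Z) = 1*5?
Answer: -256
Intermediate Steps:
j(Z) = 5
r = 8 (r = -4*(-2) = 8)
p(P) = 2*P
I(C, k) = -4 (I(C, k) = 2*(-2) = -4)
w = 1 (w = 1/(-4 + 5) = 1/1 = 1)
w*(-111) - 145 = 1*(-111) - 145 = -111 - 145 = -256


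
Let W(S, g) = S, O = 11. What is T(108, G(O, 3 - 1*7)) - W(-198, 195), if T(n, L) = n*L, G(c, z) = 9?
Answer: 1170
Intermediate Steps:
T(n, L) = L*n
T(108, G(O, 3 - 1*7)) - W(-198, 195) = 9*108 - 1*(-198) = 972 + 198 = 1170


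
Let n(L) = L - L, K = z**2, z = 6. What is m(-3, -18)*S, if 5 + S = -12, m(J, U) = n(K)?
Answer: 0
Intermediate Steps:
K = 36 (K = 6**2 = 36)
n(L) = 0
m(J, U) = 0
S = -17 (S = -5 - 12 = -17)
m(-3, -18)*S = 0*(-17) = 0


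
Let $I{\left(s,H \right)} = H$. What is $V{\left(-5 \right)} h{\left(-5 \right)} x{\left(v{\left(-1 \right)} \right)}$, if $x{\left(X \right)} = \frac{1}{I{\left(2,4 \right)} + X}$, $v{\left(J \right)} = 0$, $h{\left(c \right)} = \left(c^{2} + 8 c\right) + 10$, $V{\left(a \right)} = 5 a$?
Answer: $\frac{125}{4} \approx 31.25$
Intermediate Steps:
$h{\left(c \right)} = 10 + c^{2} + 8 c$
$x{\left(X \right)} = \frac{1}{4 + X}$
$V{\left(-5 \right)} h{\left(-5 \right)} x{\left(v{\left(-1 \right)} \right)} = \frac{5 \left(-5\right) \left(10 + \left(-5\right)^{2} + 8 \left(-5\right)\right)}{4 + 0} = \frac{\left(-25\right) \left(10 + 25 - 40\right)}{4} = \left(-25\right) \left(-5\right) \frac{1}{4} = 125 \cdot \frac{1}{4} = \frac{125}{4}$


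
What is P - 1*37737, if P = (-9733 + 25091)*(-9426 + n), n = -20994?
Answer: -467228097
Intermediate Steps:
P = -467190360 (P = (-9733 + 25091)*(-9426 - 20994) = 15358*(-30420) = -467190360)
P - 1*37737 = -467190360 - 1*37737 = -467190360 - 37737 = -467228097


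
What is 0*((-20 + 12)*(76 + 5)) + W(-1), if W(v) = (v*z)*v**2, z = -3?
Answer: 3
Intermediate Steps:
W(v) = -3*v**3 (W(v) = (v*(-3))*v**2 = (-3*v)*v**2 = -3*v**3)
0*((-20 + 12)*(76 + 5)) + W(-1) = 0*((-20 + 12)*(76 + 5)) - 3*(-1)**3 = 0*(-8*81) - 3*(-1) = 0*(-648) + 3 = 0 + 3 = 3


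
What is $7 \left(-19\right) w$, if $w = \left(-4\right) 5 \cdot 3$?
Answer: $7980$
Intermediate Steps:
$w = -60$ ($w = \left(-20\right) 3 = -60$)
$7 \left(-19\right) w = 7 \left(-19\right) \left(-60\right) = \left(-133\right) \left(-60\right) = 7980$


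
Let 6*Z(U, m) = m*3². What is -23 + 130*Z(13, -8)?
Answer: -1583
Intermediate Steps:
Z(U, m) = 3*m/2 (Z(U, m) = (m*3²)/6 = (m*9)/6 = (9*m)/6 = 3*m/2)
-23 + 130*Z(13, -8) = -23 + 130*((3/2)*(-8)) = -23 + 130*(-12) = -23 - 1560 = -1583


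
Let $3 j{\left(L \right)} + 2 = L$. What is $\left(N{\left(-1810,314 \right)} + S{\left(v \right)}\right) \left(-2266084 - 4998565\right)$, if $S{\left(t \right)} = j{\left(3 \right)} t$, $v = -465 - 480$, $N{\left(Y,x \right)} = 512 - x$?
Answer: $849963933$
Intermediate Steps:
$j{\left(L \right)} = - \frac{2}{3} + \frac{L}{3}$
$v = -945$
$S{\left(t \right)} = \frac{t}{3}$ ($S{\left(t \right)} = \left(- \frac{2}{3} + \frac{1}{3} \cdot 3\right) t = \left(- \frac{2}{3} + 1\right) t = \frac{t}{3}$)
$\left(N{\left(-1810,314 \right)} + S{\left(v \right)}\right) \left(-2266084 - 4998565\right) = \left(\left(512 - 314\right) + \frac{1}{3} \left(-945\right)\right) \left(-2266084 - 4998565\right) = \left(\left(512 - 314\right) - 315\right) \left(-7264649\right) = \left(198 - 315\right) \left(-7264649\right) = \left(-117\right) \left(-7264649\right) = 849963933$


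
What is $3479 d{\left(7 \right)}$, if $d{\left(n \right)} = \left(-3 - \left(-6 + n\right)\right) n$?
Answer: $-97412$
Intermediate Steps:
$d{\left(n \right)} = n \left(3 - n\right)$ ($d{\left(n \right)} = \left(3 - n\right) n = n \left(3 - n\right)$)
$3479 d{\left(7 \right)} = 3479 \cdot 7 \left(3 - 7\right) = 3479 \cdot 7 \left(-4\right) = 3479 \left(-28\right) = -97412$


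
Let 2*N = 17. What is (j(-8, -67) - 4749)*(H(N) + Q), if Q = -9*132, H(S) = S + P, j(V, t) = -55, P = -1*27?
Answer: 5796026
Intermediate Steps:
P = -27
N = 17/2 (N = (½)*17 = 17/2 ≈ 8.5000)
H(S) = -27 + S (H(S) = S - 27 = -27 + S)
Q = -1188
(j(-8, -67) - 4749)*(H(N) + Q) = (-55 - 4749)*((-27 + 17/2) - 1188) = -4804*(-37/2 - 1188) = -4804*(-2413/2) = 5796026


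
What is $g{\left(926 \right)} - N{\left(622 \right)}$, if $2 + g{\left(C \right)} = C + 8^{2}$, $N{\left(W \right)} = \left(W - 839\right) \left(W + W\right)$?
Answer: $270936$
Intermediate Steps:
$N{\left(W \right)} = 2 W \left(-839 + W\right)$ ($N{\left(W \right)} = \left(-839 + W\right) 2 W = 2 W \left(-839 + W\right)$)
$g{\left(C \right)} = 62 + C$ ($g{\left(C \right)} = -2 + \left(C + 8^{2}\right) = -2 + \left(C + 64\right) = -2 + \left(64 + C\right) = 62 + C$)
$g{\left(926 \right)} - N{\left(622 \right)} = \left(62 + 926\right) - 2 \cdot 622 \left(-839 + 622\right) = 988 - 2 \cdot 622 \left(-217\right) = 988 - -269948 = 988 + 269948 = 270936$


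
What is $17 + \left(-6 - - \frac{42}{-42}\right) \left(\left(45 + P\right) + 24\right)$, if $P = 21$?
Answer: $-613$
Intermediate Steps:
$17 + \left(-6 - - \frac{42}{-42}\right) \left(\left(45 + P\right) + 24\right) = 17 + \left(-6 - - \frac{42}{-42}\right) \left(\left(45 + 21\right) + 24\right) = 17 + \left(-6 - \left(-42\right) \left(- \frac{1}{42}\right)\right) \left(66 + 24\right) = 17 + \left(-6 - 1\right) 90 = 17 - 630 = -613$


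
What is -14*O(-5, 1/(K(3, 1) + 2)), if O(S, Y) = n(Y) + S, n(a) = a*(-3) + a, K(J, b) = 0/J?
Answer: 84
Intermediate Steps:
K(J, b) = 0
n(a) = -2*a (n(a) = -3*a + a = -2*a)
O(S, Y) = S - 2*Y (O(S, Y) = -2*Y + S = S - 2*Y)
-14*O(-5, 1/(K(3, 1) + 2)) = -14*(-5 - 2/(0 + 2)) = -14*(-5 - 2/2) = -14*(-5 - 2*1/2) = -14*(-5 - 1) = -14*(-6) = 84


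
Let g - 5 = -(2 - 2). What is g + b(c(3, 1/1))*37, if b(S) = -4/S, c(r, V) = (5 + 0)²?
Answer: -23/25 ≈ -0.92000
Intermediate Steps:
c(r, V) = 25 (c(r, V) = 5² = 25)
g = 5 (g = 5 - (2 - 2) = 5 - 1*0 = 5 + 0 = 5)
g + b(c(3, 1/1))*37 = 5 - 4/25*37 = 5 - 148/25 = -23/25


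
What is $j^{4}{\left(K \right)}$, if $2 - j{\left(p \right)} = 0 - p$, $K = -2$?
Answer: $0$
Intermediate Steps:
$j{\left(p \right)} = 2 + p$ ($j{\left(p \right)} = 2 - \left(0 - p\right) = 2 - - p = 2 + p$)
$j^{4}{\left(K \right)} = \left(2 - 2\right)^{4} = 0^{4} = 0$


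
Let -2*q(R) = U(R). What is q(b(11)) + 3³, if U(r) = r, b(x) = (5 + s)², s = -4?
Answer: 53/2 ≈ 26.500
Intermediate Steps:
b(x) = 1 (b(x) = (5 - 4)² = 1² = 1)
q(R) = -R/2
q(b(11)) + 3³ = -½*1 + 3³ = -½ + 27 = 53/2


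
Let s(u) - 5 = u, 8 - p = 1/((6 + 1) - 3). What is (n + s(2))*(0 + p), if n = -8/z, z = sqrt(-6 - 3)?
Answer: 217/4 + 62*I/3 ≈ 54.25 + 20.667*I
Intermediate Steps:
z = 3*I (z = sqrt(-9) = 3*I ≈ 3.0*I)
p = 31/4 (p = 8 - 1/((6 + 1) - 3) = 8 - 1/(7 - 3) = 8 - 1/4 = 31/4 ≈ 7.7500)
s(u) = 5 + u
n = 8*I/3 (n = -8*(-I/3) = -(-8)*I/3 = 8*I/3 ≈ 2.6667*I)
(n + s(2))*(0 + p) = (8*I/3 + (5 + 2))*(0 + 31/4) = (8*I/3 + 7)*(31/4) = (7 + 8*I/3)*(31/4) = 217/4 + 62*I/3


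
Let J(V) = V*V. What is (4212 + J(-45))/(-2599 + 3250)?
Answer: 297/31 ≈ 9.5806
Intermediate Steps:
J(V) = V²
(4212 + J(-45))/(-2599 + 3250) = (4212 + (-45)²)/(-2599 + 3250) = (4212 + 2025)/651 = 6237*(1/651) = 297/31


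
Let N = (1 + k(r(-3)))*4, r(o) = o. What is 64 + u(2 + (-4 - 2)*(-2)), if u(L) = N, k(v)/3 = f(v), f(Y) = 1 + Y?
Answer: 44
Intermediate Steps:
k(v) = 3 + 3*v (k(v) = 3*(1 + v) = 3 + 3*v)
N = -20 (N = (1 + (3 + 3*(-3)))*4 = (1 + (3 - 9))*4 = (1 - 6)*4 = -5*4 = -20)
u(L) = -20
64 + u(2 + (-4 - 2)*(-2)) = 64 - 20 = 44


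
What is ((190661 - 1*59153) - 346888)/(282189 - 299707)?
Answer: 107690/8759 ≈ 12.295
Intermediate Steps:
((190661 - 1*59153) - 346888)/(282189 - 299707) = ((190661 - 59153) - 346888)/(-17518) = (131508 - 346888)*(-1/17518) = -215380*(-1/17518) = 107690/8759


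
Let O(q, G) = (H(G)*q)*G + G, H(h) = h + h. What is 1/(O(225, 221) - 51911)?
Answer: 1/21926760 ≈ 4.5606e-8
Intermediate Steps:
H(h) = 2*h
O(q, G) = G + 2*q*G² (O(q, G) = ((2*G)*q)*G + G = (2*G*q)*G + G = 2*q*G² + G = G + 2*q*G²)
1/(O(225, 221) - 51911) = 1/(221*(1 + 2*221*225) - 51911) = 1/(221*(1 + 99450) - 51911) = 1/(221*99451 - 51911) = 1/(21978671 - 51911) = 1/21926760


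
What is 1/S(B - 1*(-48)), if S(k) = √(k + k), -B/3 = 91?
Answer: -I*√2/30 ≈ -0.04714*I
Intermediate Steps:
B = -273 (B = -3*91 = -273)
S(k) = √2*√k (S(k) = √(2*k) = √2*√k)
1/S(B - 1*(-48)) = 1/(√2*√(-273 - 1*(-48))) = 1/(√2*√(-273 + 48)) = 1/(√2*√(-225)) = 1/(√2*(15*I)) = 1/(15*I*√2) = -I*√2/30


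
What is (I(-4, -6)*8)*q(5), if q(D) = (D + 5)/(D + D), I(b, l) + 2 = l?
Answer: -64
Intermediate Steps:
I(b, l) = -2 + l
q(D) = (5 + D)/(2*D) (q(D) = (5 + D)/((2*D)) = (5 + D)*(1/(2*D)) = (5 + D)/(2*D))
(I(-4, -6)*8)*q(5) = ((-2 - 6)*8)*((1/2)*(5 + 5)/5) = (-8*8)*((1/2)*(1/5)*10) = -64*1 = -64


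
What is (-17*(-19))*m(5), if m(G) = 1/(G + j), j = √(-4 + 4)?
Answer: 323/5 ≈ 64.600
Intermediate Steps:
j = 0 (j = √0 = 0)
m(G) = 1/G (m(G) = 1/(G + 0) = 1/G)
(-17*(-19))*m(5) = -17*(-19)/5 = 323*(⅕) = 323/5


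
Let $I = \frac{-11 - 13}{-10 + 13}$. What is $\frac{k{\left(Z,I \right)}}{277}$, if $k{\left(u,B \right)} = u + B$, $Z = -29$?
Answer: $- \frac{37}{277} \approx -0.13357$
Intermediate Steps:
$I = -8$ ($I = - \frac{24}{3} = \left(-24\right) \frac{1}{3} = -8$)
$k{\left(u,B \right)} = B + u$
$\frac{k{\left(Z,I \right)}}{277} = \frac{-8 - 29}{277} = \left(-37\right) \frac{1}{277} = - \frac{37}{277}$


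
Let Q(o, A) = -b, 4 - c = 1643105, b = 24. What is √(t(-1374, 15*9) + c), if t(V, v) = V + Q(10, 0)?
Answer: I*√1644499 ≈ 1282.4*I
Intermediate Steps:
c = -1643101 (c = 4 - 1*1643105 = 4 - 1643105 = -1643101)
Q(o, A) = -24 (Q(o, A) = -1*24 = -24)
t(V, v) = -24 + V (t(V, v) = V - 24 = -24 + V)
√(t(-1374, 15*9) + c) = √((-24 - 1374) - 1643101) = √(-1398 - 1643101) = √(-1644499) = I*√1644499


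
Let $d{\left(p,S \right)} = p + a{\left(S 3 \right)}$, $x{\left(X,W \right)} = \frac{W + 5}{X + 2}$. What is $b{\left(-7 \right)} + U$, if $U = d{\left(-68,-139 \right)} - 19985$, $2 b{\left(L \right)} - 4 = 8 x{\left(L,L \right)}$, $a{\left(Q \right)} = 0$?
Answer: $- \frac{100247}{5} \approx -20049.0$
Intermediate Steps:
$x{\left(X,W \right)} = \frac{5 + W}{2 + X}$
$d{\left(p,S \right)} = p$ ($d{\left(p,S \right)} = p + 0 = p$)
$b{\left(L \right)} = 2 + \frac{4 \left(5 + L\right)}{2 + L}$ ($b{\left(L \right)} = 2 + \frac{8 \frac{5 + L}{2 + L}}{2} = 2 + \frac{8 \frac{1}{2 + L} \left(5 + L\right)}{2} = 2 + \frac{4 \left(5 + L\right)}{2 + L}$)
$U = -20053$ ($U = -68 - 19985 = -20053$)
$b{\left(-7 \right)} + U = \frac{6 \left(4 - 7\right)}{2 - 7} - 20053 = 6 \frac{1}{-5} \left(-3\right) - 20053 = 6 \left(- \frac{1}{5}\right) \left(-3\right) - 20053 = \frac{18}{5} - 20053 = - \frac{100247}{5}$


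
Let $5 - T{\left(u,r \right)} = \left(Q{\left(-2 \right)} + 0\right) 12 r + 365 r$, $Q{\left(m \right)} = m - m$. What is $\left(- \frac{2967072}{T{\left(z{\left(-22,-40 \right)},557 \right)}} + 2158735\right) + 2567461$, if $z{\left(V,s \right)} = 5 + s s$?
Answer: $\frac{240209653468}{50825} \approx 4.7262 \cdot 10^{6}$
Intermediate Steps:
$z{\left(V,s \right)} = 5 + s^{2}$
$Q{\left(m \right)} = 0$
$T{\left(u,r \right)} = 5 - 365 r$ ($T{\left(u,r \right)} = 5 - \left(\left(0 + 0\right) 12 r + 365 r\right) = 5 - \left(0 \cdot 12 r + 365 r\right) = 5 - \left(0 r + 365 r\right) = 5 - \left(0 + 365 r\right) = 5 - 365 r$)
$\left(- \frac{2967072}{T{\left(z{\left(-22,-40 \right)},557 \right)}} + 2158735\right) + 2567461 = \left(- \frac{2967072}{5 - 203305} + 2158735\right) + 2567461 = \left(- \frac{2967072}{-203300} + 2158735\right) + 2567461 = \left(\left(-2967072\right) \left(- \frac{1}{203300}\right) + 2158735\right) + 2567461 = \left(\frac{741768}{50825} + 2158735\right) + 2567461 = \frac{109718448143}{50825} + 2567461 = \frac{240209653468}{50825}$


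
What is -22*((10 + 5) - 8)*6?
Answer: -924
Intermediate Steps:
-22*((10 + 5) - 8)*6 = -22*(15 - 8)*6 = -22*7*6 = -154*6 = -924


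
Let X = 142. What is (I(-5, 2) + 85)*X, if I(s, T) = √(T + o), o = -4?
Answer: 12070 + 142*I*√2 ≈ 12070.0 + 200.82*I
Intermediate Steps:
I(s, T) = √(-4 + T) (I(s, T) = √(T - 4) = √(-4 + T))
(I(-5, 2) + 85)*X = (√(-4 + 2) + 85)*142 = (√(-2) + 85)*142 = (I*√2 + 85)*142 = (85 + I*√2)*142 = 12070 + 142*I*√2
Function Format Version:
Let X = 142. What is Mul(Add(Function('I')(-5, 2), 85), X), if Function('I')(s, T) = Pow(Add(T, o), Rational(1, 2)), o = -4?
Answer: Add(12070, Mul(142, I, Pow(2, Rational(1, 2)))) ≈ Add(12070., Mul(200.82, I))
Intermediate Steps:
Function('I')(s, T) = Pow(Add(-4, T), Rational(1, 2)) (Function('I')(s, T) = Pow(Add(T, -4), Rational(1, 2)) = Pow(Add(-4, T), Rational(1, 2)))
Mul(Add(Function('I')(-5, 2), 85), X) = Mul(Add(Pow(Add(-4, 2), Rational(1, 2)), 85), 142) = Mul(Add(Pow(-2, Rational(1, 2)), 85), 142) = Mul(Add(Mul(I, Pow(2, Rational(1, 2))), 85), 142) = Mul(Add(85, Mul(I, Pow(2, Rational(1, 2)))), 142) = Add(12070, Mul(142, I, Pow(2, Rational(1, 2))))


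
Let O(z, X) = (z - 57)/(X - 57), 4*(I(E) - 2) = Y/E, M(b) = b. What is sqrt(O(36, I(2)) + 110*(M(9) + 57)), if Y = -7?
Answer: 2*sqrt(40296901)/149 ≈ 85.208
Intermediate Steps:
I(E) = 2 - 7/(4*E) (I(E) = 2 + (-7/E)/4 = 2 - 7/(4*E))
O(z, X) = (-57 + z)/(-57 + X)
sqrt(O(36, I(2)) + 110*(M(9) + 57)) = sqrt((-57 + 36)/(-57 + (2 - 7/4/2)) + 110*(9 + 57)) = sqrt(-21/(-57 + (2 - 7/4*1/2)) + 110*66) = sqrt(-21/(-57 + (2 - 7/8)) + 7260) = sqrt(-21/(-57 + 9/8) + 7260) = sqrt(-21/(-447/8) + 7260) = sqrt(-8/447*(-21) + 7260) = sqrt(56/149 + 7260) = sqrt(1081796/149) = 2*sqrt(40296901)/149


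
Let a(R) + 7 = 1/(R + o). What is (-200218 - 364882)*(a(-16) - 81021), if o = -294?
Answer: 1419456663310/31 ≈ 4.5789e+10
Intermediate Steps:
a(R) = -7 + 1/(-294 + R) (a(R) = -7 + 1/(R - 294) = -7 + 1/(-294 + R))
(-200218 - 364882)*(a(-16) - 81021) = (-200218 - 364882)*((2059 - 7*(-16))/(-294 - 16) - 81021) = -565100*((2059 + 112)/(-310) - 81021) = -565100*(-1/310*2171 - 81021) = -565100*(-2171/310 - 81021) = -565100*(-25118681/310) = 1419456663310/31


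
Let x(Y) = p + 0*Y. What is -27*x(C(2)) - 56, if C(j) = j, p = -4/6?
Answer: -38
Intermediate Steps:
p = -⅔ (p = -4*⅙ = -⅔ ≈ -0.66667)
x(Y) = -⅔ (x(Y) = -⅔ + 0*Y = -⅔ + 0 = -⅔)
-27*x(C(2)) - 56 = -27*(-⅔) - 56 = 18 - 56 = -38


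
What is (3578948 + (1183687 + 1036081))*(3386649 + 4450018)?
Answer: 45442606319572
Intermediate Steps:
(3578948 + (1183687 + 1036081))*(3386649 + 4450018) = (3578948 + 2219768)*7836667 = 5798716*7836667 = 45442606319572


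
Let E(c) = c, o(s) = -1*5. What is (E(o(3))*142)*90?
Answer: -63900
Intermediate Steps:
o(s) = -5
(E(o(3))*142)*90 = -5*142*90 = -710*90 = -63900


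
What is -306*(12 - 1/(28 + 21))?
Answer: -179622/49 ≈ -3665.8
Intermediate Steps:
-306*(12 - 1/(28 + 21)) = -306*(12 - 1/49) = -306*587/49 = -179622/49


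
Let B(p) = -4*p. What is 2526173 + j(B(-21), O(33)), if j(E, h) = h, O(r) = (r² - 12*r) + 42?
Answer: 2526908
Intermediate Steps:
O(r) = 42 + r² - 12*r
2526173 + j(B(-21), O(33)) = 2526173 + (42 + 33² - 12*33) = 2526173 + (42 + 1089 - 396) = 2526173 + 735 = 2526908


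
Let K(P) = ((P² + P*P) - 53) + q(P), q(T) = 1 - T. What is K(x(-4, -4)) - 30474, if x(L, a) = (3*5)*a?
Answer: -23266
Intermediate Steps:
x(L, a) = 15*a
K(P) = -52 - P + 2*P² (K(P) = ((P² + P*P) - 53) + (1 - P) = ((P² + P²) - 53) + (1 - P) = (2*P² - 53) + (1 - P) = (-53 + 2*P²) + (1 - P) = -52 - P + 2*P²)
K(x(-4, -4)) - 30474 = (-52 - 15*(-4) + 2*(15*(-4))²) - 30474 = (-52 - 1*(-60) + 2*(-60)²) - 30474 = (-52 + 60 + 2*3600) - 30474 = (-52 + 60 + 7200) - 30474 = 7208 - 30474 = -23266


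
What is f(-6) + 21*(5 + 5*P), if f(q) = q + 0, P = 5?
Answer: 624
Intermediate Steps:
f(q) = q
f(-6) + 21*(5 + 5*P) = -6 + 21*(5 + 5*5) = -6 + 21*(5 + 25) = -6 + 21*30 = -6 + 630 = 624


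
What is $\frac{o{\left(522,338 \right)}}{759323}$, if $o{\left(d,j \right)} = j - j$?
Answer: $0$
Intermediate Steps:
$o{\left(d,j \right)} = 0$
$\frac{o{\left(522,338 \right)}}{759323} = \frac{0}{759323} = 0 \cdot \frac{1}{759323} = 0$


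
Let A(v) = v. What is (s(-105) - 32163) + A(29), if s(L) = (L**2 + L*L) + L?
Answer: -10189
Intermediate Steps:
s(L) = L + 2*L**2 (s(L) = (L**2 + L**2) + L = 2*L**2 + L = L + 2*L**2)
(s(-105) - 32163) + A(29) = (-105*(1 + 2*(-105)) - 32163) + 29 = (-105*(1 - 210) - 32163) + 29 = (-105*(-209) - 32163) + 29 = (21945 - 32163) + 29 = -10218 + 29 = -10189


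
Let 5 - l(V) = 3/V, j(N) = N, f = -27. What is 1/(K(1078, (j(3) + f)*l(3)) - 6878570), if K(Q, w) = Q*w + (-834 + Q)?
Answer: -1/6981814 ≈ -1.4323e-7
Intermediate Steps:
l(V) = 5 - 3/V
K(Q, w) = -834 + Q + Q*w
1/(K(1078, (j(3) + f)*l(3)) - 6878570) = 1/((-834 + 1078 + 1078*((3 - 27)*(5 - 3/3))) - 6878570) = 1/((-834 + 1078 + 1078*(-24*(5 - 3*⅓))) - 6878570) = 1/((-834 + 1078 + 1078*(-24*(5 - 1))) - 6878570) = 1/((-834 + 1078 + 1078*(-24*4)) - 6878570) = 1/((-834 + 1078 + 1078*(-96)) - 6878570) = 1/((-834 + 1078 - 103488) - 6878570) = 1/(-103244 - 6878570) = 1/(-6981814) = -1/6981814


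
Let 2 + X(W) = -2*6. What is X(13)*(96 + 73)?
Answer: -2366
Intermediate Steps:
X(W) = -14 (X(W) = -2 - 2*6 = -2 - 12 = -14)
X(13)*(96 + 73) = -14*(96 + 73) = -14*169 = -2366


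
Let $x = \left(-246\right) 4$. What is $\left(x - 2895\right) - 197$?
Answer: $-4076$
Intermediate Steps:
$x = -984$
$\left(x - 2895\right) - 197 = \left(-984 - 2895\right) - 197 = -3879 - 197 = -4076$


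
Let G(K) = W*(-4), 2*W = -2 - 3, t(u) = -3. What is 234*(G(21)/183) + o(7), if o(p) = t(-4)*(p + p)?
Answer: -1782/61 ≈ -29.213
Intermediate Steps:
W = -5/2 (W = (-2 - 3)/2 = (½)*(-5) = -5/2 ≈ -2.5000)
o(p) = -6*p (o(p) = -3*(p + p) = -6*p)
G(K) = 10 (G(K) = -5/2*(-4) = 10)
234*(G(21)/183) + o(7) = 234*(10/183) - 6*7 = 234*(10*(1/183)) - 42 = 234*(10/183) - 42 = 780/61 - 42 = -1782/61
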